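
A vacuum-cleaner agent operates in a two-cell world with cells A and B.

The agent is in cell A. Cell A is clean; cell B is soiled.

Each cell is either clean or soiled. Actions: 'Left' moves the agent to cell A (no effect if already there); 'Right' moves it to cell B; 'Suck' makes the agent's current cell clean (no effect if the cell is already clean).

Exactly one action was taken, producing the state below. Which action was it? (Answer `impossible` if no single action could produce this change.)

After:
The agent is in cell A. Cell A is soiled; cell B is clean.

impossible

try  Left: (A; A:clean, B:soiled)
try Right: (B; A:clean, B:soiled)
try  Suck: (A; A:clean, B:soiled)
no single action produces the after-state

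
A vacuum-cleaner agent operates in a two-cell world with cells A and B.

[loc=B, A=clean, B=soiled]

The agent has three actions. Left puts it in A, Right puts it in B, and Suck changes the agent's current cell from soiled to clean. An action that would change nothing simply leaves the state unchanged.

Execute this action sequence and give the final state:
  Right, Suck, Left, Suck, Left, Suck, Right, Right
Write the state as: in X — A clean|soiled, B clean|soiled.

1) do Right; now in B — A clean, B soiled
2) do Suck; now in B — A clean, B clean
3) do Left; now in A — A clean, B clean
4) do Suck; now in A — A clean, B clean
5) do Left; now in A — A clean, B clean
6) do Suck; now in A — A clean, B clean
7) do Right; now in B — A clean, B clean
8) do Right; now in B — A clean, B clean

in B — A clean, B clean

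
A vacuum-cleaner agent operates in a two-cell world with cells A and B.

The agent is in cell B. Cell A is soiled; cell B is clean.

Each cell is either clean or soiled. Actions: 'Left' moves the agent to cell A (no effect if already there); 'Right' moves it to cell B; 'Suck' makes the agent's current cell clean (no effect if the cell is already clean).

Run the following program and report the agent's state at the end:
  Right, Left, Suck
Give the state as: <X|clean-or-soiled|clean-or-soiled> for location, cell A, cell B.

t=1 Right ⇒ <B|soiled|clean>
t=2 Left ⇒ <A|soiled|clean>
t=3 Suck ⇒ <A|clean|clean>

<A|clean|clean>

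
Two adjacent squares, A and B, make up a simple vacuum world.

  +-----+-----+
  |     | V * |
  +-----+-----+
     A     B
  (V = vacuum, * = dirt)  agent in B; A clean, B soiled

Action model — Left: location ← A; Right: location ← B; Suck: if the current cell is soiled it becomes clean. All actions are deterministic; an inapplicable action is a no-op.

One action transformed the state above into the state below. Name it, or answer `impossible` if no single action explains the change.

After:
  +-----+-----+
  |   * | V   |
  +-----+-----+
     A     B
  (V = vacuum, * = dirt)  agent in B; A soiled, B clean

impossible

try  Left: in A — A clean, B soiled
try Right: in B — A clean, B soiled
try  Suck: in B — A clean, B clean
no single action produces the after-state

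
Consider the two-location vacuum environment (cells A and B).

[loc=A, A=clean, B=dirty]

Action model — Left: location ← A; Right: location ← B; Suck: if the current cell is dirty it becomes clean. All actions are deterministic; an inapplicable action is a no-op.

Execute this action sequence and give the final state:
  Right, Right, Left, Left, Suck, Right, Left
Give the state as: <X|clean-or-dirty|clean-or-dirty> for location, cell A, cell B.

1) do Right; now <B|clean|dirty>
2) do Right; now <B|clean|dirty>
3) do Left; now <A|clean|dirty>
4) do Left; now <A|clean|dirty>
5) do Suck; now <A|clean|dirty>
6) do Right; now <B|clean|dirty>
7) do Left; now <A|clean|dirty>

<A|clean|dirty>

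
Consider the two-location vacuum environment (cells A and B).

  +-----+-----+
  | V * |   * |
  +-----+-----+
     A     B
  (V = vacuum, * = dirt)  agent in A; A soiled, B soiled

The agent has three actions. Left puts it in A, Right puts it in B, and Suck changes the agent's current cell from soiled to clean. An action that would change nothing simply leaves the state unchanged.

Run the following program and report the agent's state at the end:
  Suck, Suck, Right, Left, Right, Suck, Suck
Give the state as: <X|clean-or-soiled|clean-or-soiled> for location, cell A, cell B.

Suck (#1): <A|clean|soiled>
Suck (#2): <A|clean|soiled>
Right (#3): <B|clean|soiled>
Left (#4): <A|clean|soiled>
Right (#5): <B|clean|soiled>
Suck (#6): <B|clean|clean>
Suck (#7): <B|clean|clean>

<B|clean|clean>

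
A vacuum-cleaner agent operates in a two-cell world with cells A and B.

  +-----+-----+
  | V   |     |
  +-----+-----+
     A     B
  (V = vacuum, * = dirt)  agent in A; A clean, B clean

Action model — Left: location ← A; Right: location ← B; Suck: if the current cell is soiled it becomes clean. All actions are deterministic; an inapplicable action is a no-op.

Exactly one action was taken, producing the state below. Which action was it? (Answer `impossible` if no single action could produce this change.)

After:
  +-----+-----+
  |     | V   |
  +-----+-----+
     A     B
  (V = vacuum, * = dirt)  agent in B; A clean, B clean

try  Left: in A — A clean, B clean
try Right: in B — A clean, B clean  ← match
try  Suck: in A — A clean, B clean

Right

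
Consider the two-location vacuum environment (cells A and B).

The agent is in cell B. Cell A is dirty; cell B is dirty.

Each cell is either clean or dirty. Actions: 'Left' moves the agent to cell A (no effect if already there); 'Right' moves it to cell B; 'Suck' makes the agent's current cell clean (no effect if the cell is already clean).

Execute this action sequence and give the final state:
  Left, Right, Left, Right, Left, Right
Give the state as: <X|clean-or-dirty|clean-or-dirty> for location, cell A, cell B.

<B|dirty|dirty>

t=1 Left ⇒ <A|dirty|dirty>
t=2 Right ⇒ <B|dirty|dirty>
t=3 Left ⇒ <A|dirty|dirty>
t=4 Right ⇒ <B|dirty|dirty>
t=5 Left ⇒ <A|dirty|dirty>
t=6 Right ⇒ <B|dirty|dirty>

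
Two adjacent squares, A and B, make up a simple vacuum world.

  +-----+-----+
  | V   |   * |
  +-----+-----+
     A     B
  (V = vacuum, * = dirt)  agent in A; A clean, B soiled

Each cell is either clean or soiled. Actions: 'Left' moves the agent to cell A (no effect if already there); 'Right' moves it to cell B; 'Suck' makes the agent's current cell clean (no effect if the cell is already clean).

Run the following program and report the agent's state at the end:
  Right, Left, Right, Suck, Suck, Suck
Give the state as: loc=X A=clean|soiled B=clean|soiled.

loc=B A=clean B=clean

1. Right → loc=B A=clean B=soiled
2. Left → loc=A A=clean B=soiled
3. Right → loc=B A=clean B=soiled
4. Suck → loc=B A=clean B=clean
5. Suck → loc=B A=clean B=clean
6. Suck → loc=B A=clean B=clean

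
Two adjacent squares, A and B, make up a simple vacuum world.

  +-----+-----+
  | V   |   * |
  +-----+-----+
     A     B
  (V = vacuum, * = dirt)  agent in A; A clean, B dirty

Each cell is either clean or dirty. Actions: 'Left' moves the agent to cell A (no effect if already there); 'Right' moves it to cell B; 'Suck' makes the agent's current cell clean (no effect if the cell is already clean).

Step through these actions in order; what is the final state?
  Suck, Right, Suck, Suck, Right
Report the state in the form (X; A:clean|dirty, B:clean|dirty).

step 1/5 (Suck): (A; A:clean, B:dirty)
step 2/5 (Right): (B; A:clean, B:dirty)
step 3/5 (Suck): (B; A:clean, B:clean)
step 4/5 (Suck): (B; A:clean, B:clean)
step 5/5 (Right): (B; A:clean, B:clean)

(B; A:clean, B:clean)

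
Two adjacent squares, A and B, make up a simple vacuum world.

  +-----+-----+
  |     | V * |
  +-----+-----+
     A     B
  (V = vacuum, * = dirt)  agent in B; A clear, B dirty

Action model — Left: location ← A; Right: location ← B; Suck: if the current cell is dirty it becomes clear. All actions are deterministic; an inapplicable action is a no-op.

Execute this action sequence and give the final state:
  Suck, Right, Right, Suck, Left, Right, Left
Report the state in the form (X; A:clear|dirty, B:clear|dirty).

(A; A:clear, B:clear)

Suck (#1): (B; A:clear, B:clear)
Right (#2): (B; A:clear, B:clear)
Right (#3): (B; A:clear, B:clear)
Suck (#4): (B; A:clear, B:clear)
Left (#5): (A; A:clear, B:clear)
Right (#6): (B; A:clear, B:clear)
Left (#7): (A; A:clear, B:clear)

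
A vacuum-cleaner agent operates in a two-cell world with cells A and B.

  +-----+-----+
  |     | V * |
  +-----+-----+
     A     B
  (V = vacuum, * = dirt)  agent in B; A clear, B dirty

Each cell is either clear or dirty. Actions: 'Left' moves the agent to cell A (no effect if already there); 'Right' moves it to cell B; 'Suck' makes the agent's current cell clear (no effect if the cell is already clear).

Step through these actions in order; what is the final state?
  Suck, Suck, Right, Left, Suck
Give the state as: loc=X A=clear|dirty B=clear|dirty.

1. Suck → loc=B A=clear B=clear
2. Suck → loc=B A=clear B=clear
3. Right → loc=B A=clear B=clear
4. Left → loc=A A=clear B=clear
5. Suck → loc=A A=clear B=clear

loc=A A=clear B=clear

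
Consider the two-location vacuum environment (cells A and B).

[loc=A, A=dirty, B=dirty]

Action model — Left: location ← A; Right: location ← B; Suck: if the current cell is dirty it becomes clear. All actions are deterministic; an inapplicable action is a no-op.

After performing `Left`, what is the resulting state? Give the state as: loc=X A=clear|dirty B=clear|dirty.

start: loc=A A=dirty B=dirty
1) do Left; now loc=A A=dirty B=dirty

loc=A A=dirty B=dirty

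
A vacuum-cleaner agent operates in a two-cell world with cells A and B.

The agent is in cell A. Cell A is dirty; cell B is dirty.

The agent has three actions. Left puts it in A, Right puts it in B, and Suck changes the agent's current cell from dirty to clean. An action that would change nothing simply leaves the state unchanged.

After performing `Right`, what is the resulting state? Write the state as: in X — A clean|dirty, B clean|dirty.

start: in A — A dirty, B dirty
1) do Right; now in B — A dirty, B dirty

in B — A dirty, B dirty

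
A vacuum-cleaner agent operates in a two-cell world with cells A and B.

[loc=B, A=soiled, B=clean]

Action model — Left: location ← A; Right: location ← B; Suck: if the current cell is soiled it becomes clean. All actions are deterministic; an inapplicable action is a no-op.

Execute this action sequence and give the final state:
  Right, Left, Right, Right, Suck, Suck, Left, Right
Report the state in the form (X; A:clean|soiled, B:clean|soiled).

(B; A:soiled, B:clean)

1) do Right; now (B; A:soiled, B:clean)
2) do Left; now (A; A:soiled, B:clean)
3) do Right; now (B; A:soiled, B:clean)
4) do Right; now (B; A:soiled, B:clean)
5) do Suck; now (B; A:soiled, B:clean)
6) do Suck; now (B; A:soiled, B:clean)
7) do Left; now (A; A:soiled, B:clean)
8) do Right; now (B; A:soiled, B:clean)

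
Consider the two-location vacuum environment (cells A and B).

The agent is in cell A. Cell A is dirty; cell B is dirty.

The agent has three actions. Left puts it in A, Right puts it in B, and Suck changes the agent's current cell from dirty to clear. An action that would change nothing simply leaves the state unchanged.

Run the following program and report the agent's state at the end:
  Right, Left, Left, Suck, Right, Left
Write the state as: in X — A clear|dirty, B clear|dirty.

in A — A clear, B dirty

1) do Right; now in B — A dirty, B dirty
2) do Left; now in A — A dirty, B dirty
3) do Left; now in A — A dirty, B dirty
4) do Suck; now in A — A clear, B dirty
5) do Right; now in B — A clear, B dirty
6) do Left; now in A — A clear, B dirty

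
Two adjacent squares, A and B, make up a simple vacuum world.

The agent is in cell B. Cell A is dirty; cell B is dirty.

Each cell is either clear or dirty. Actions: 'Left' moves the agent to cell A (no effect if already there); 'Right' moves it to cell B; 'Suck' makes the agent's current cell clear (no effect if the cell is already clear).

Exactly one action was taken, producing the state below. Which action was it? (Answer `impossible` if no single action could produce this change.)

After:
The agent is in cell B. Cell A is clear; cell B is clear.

try  Left: (A; A:dirty, B:dirty)
try Right: (B; A:dirty, B:dirty)
try  Suck: (B; A:dirty, B:clear)
no single action produces the after-state

impossible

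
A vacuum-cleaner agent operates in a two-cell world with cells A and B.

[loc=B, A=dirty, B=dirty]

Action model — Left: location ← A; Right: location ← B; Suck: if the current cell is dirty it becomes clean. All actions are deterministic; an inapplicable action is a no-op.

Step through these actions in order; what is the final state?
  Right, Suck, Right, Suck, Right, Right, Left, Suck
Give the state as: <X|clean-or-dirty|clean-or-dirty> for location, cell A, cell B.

<A|clean|clean>

t=1 Right ⇒ <B|dirty|dirty>
t=2 Suck ⇒ <B|dirty|clean>
t=3 Right ⇒ <B|dirty|clean>
t=4 Suck ⇒ <B|dirty|clean>
t=5 Right ⇒ <B|dirty|clean>
t=6 Right ⇒ <B|dirty|clean>
t=7 Left ⇒ <A|dirty|clean>
t=8 Suck ⇒ <A|clean|clean>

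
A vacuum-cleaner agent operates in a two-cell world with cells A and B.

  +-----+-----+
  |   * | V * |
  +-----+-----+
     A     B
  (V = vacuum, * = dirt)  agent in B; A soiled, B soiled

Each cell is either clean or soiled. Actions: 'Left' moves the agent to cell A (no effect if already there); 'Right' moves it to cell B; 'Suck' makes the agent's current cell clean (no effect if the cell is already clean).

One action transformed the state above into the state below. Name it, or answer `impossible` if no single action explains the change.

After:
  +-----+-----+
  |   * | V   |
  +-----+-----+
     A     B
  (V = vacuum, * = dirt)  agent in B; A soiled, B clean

Suck

try  Left: loc=A A=soiled B=soiled
try Right: loc=B A=soiled B=soiled
try  Suck: loc=B A=soiled B=clean  ← match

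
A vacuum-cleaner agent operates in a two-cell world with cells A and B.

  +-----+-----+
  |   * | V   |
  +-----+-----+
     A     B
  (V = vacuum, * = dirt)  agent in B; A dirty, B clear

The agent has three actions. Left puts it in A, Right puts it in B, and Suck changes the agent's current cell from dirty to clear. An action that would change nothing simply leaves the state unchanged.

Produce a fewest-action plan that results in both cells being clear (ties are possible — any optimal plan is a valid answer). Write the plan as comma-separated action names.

Left, Suck

t=1 Left ⇒ (A; A:dirty, B:clear)
t=2 Suck ⇒ (A; A:clear, B:clear)
min 2: go A then Suck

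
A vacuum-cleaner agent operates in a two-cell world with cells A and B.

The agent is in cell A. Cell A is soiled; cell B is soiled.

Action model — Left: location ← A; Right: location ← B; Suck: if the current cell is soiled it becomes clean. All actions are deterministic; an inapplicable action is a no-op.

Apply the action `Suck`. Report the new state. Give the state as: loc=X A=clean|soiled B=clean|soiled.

loc=A A=clean B=soiled

start: loc=A A=soiled B=soiled
1) do Suck; now loc=A A=clean B=soiled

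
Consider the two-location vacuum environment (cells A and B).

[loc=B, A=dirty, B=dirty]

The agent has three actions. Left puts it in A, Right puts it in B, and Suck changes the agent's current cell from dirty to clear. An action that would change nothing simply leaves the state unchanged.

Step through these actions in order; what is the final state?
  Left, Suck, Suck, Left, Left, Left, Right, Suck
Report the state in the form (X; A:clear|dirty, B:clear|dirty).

(B; A:clear, B:clear)

step 1/8 (Left): (A; A:dirty, B:dirty)
step 2/8 (Suck): (A; A:clear, B:dirty)
step 3/8 (Suck): (A; A:clear, B:dirty)
step 4/8 (Left): (A; A:clear, B:dirty)
step 5/8 (Left): (A; A:clear, B:dirty)
step 6/8 (Left): (A; A:clear, B:dirty)
step 7/8 (Right): (B; A:clear, B:dirty)
step 8/8 (Suck): (B; A:clear, B:clear)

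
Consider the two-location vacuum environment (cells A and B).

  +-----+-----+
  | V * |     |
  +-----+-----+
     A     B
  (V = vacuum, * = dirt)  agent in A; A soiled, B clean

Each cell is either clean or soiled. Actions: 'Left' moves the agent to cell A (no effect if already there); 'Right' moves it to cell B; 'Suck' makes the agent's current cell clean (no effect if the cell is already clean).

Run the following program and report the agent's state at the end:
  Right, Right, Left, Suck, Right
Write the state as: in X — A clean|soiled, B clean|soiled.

in B — A clean, B clean

step 1/5 (Right): in B — A soiled, B clean
step 2/5 (Right): in B — A soiled, B clean
step 3/5 (Left): in A — A soiled, B clean
step 4/5 (Suck): in A — A clean, B clean
step 5/5 (Right): in B — A clean, B clean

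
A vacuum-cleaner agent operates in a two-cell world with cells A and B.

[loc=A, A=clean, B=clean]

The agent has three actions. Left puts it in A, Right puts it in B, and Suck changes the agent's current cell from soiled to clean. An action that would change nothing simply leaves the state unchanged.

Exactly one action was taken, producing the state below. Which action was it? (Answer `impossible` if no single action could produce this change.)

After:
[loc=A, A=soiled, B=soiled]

impossible

try  Left: (A; A:clean, B:clean)
try Right: (B; A:clean, B:clean)
try  Suck: (A; A:clean, B:clean)
no single action produces the after-state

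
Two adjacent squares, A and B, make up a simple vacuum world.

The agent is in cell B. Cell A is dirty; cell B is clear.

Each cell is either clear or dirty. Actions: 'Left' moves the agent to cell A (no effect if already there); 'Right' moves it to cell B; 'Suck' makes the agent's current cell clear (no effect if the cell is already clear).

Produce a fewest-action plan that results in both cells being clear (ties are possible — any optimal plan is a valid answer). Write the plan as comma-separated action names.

Left, Suck

Left (#1): loc=A A=dirty B=clear
Suck (#2): loc=A A=clear B=clear
min 2: go A then Suck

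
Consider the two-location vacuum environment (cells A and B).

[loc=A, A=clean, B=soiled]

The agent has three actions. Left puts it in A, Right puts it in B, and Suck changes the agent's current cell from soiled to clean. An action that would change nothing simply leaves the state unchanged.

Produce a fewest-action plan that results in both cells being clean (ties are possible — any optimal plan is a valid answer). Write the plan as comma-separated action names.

[1] after Right: <B|clean|soiled>
[2] after Suck: <B|clean|clean>
min 2: go B then Suck

Right, Suck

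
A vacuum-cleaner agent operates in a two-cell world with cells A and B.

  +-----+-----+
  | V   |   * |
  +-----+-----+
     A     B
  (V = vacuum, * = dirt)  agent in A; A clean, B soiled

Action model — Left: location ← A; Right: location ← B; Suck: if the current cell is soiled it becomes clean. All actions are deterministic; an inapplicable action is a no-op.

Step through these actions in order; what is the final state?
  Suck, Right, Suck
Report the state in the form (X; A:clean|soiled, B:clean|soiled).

[1] after Suck: (A; A:clean, B:soiled)
[2] after Right: (B; A:clean, B:soiled)
[3] after Suck: (B; A:clean, B:clean)

(B; A:clean, B:clean)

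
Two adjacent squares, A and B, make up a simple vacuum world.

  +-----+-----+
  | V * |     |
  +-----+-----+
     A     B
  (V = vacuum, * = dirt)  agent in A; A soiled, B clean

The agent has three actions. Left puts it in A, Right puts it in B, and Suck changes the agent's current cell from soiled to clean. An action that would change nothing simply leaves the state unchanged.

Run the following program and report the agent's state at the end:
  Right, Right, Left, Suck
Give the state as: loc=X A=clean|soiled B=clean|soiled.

1. Right → loc=B A=soiled B=clean
2. Right → loc=B A=soiled B=clean
3. Left → loc=A A=soiled B=clean
4. Suck → loc=A A=clean B=clean

loc=A A=clean B=clean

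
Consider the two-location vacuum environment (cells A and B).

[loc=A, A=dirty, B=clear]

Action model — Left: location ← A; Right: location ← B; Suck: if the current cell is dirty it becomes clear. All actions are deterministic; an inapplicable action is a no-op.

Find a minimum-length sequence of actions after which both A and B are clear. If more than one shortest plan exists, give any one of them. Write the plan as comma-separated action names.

Suck

[1] after Suck: in A — A clear, B clear
min 1: A is dirty, one Suck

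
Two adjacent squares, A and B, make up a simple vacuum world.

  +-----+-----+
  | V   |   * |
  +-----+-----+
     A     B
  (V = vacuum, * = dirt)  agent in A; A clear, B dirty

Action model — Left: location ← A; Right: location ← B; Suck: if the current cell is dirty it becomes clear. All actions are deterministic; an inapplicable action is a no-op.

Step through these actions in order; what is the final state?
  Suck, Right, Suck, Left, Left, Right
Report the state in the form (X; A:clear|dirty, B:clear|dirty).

step 1/6 (Suck): (A; A:clear, B:dirty)
step 2/6 (Right): (B; A:clear, B:dirty)
step 3/6 (Suck): (B; A:clear, B:clear)
step 4/6 (Left): (A; A:clear, B:clear)
step 5/6 (Left): (A; A:clear, B:clear)
step 6/6 (Right): (B; A:clear, B:clear)

(B; A:clear, B:clear)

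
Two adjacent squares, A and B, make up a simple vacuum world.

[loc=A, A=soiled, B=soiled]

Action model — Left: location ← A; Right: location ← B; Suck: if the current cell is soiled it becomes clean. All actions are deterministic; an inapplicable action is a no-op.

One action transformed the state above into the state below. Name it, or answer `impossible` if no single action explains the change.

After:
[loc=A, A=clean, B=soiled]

try  Left: (A; A:soiled, B:soiled)
try Right: (B; A:soiled, B:soiled)
try  Suck: (A; A:clean, B:soiled)  ← match

Suck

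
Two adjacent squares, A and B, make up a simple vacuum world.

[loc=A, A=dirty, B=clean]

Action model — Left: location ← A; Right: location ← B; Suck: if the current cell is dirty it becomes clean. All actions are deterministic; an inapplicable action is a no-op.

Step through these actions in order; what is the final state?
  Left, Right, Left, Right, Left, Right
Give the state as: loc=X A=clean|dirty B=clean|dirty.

Left (#1): loc=A A=dirty B=clean
Right (#2): loc=B A=dirty B=clean
Left (#3): loc=A A=dirty B=clean
Right (#4): loc=B A=dirty B=clean
Left (#5): loc=A A=dirty B=clean
Right (#6): loc=B A=dirty B=clean

loc=B A=dirty B=clean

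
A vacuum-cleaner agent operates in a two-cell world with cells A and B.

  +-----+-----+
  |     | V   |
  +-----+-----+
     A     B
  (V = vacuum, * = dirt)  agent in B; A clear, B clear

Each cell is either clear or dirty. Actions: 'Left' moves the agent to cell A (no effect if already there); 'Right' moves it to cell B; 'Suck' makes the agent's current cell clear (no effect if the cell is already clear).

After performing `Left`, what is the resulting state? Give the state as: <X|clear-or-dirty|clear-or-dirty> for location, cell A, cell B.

start: <B|clear|clear>
Left (#1): <A|clear|clear>

<A|clear|clear>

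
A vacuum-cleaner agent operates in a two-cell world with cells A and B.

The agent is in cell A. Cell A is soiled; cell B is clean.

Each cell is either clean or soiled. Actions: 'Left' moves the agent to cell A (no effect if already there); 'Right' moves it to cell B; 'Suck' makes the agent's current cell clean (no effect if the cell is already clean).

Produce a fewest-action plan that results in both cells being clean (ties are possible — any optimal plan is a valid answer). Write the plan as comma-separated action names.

1. Suck → in A — A clean, B clean
min 1: A is soiled, one Suck

Suck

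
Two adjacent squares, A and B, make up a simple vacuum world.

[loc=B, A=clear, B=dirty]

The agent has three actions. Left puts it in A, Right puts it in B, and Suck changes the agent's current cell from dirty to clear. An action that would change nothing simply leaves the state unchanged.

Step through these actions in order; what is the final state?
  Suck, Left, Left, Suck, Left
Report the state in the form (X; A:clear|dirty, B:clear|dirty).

(A; A:clear, B:clear)

t=1 Suck ⇒ (B; A:clear, B:clear)
t=2 Left ⇒ (A; A:clear, B:clear)
t=3 Left ⇒ (A; A:clear, B:clear)
t=4 Suck ⇒ (A; A:clear, B:clear)
t=5 Left ⇒ (A; A:clear, B:clear)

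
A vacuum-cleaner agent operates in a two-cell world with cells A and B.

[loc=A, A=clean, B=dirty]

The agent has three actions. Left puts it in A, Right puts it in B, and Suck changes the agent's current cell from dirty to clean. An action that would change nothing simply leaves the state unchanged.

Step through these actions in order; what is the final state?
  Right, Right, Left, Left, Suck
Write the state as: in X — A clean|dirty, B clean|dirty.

step 1/5 (Right): in B — A clean, B dirty
step 2/5 (Right): in B — A clean, B dirty
step 3/5 (Left): in A — A clean, B dirty
step 4/5 (Left): in A — A clean, B dirty
step 5/5 (Suck): in A — A clean, B dirty

in A — A clean, B dirty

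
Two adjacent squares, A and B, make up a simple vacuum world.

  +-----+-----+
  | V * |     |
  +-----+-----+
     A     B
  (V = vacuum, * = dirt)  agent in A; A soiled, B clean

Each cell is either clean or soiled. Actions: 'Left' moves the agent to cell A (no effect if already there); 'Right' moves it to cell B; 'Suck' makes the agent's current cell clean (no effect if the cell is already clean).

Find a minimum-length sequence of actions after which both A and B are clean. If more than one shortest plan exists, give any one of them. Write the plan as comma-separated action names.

Suck

Suck (#1): <A|clean|clean>
min 1: A is soiled, one Suck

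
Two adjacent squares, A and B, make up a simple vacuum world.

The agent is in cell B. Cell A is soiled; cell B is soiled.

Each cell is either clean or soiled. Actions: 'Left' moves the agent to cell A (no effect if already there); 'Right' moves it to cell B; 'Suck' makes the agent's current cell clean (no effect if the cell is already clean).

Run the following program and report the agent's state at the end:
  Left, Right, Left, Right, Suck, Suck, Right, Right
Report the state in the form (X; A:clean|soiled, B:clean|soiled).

(B; A:soiled, B:clean)

step 1/8 (Left): (A; A:soiled, B:soiled)
step 2/8 (Right): (B; A:soiled, B:soiled)
step 3/8 (Left): (A; A:soiled, B:soiled)
step 4/8 (Right): (B; A:soiled, B:soiled)
step 5/8 (Suck): (B; A:soiled, B:clean)
step 6/8 (Suck): (B; A:soiled, B:clean)
step 7/8 (Right): (B; A:soiled, B:clean)
step 8/8 (Right): (B; A:soiled, B:clean)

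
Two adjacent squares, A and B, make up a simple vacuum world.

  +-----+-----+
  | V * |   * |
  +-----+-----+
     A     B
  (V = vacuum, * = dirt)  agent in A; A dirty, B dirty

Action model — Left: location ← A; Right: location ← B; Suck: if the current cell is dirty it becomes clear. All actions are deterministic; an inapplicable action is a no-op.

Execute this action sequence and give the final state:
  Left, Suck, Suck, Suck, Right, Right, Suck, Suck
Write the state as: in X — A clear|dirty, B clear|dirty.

[1] after Left: in A — A dirty, B dirty
[2] after Suck: in A — A clear, B dirty
[3] after Suck: in A — A clear, B dirty
[4] after Suck: in A — A clear, B dirty
[5] after Right: in B — A clear, B dirty
[6] after Right: in B — A clear, B dirty
[7] after Suck: in B — A clear, B clear
[8] after Suck: in B — A clear, B clear

in B — A clear, B clear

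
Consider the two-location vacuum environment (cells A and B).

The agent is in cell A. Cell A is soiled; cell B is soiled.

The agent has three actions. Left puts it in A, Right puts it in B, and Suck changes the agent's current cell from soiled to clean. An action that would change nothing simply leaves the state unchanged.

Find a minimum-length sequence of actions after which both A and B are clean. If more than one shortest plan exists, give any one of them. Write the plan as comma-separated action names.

Suck (#1): (A; A:clean, B:soiled)
Right (#2): (B; A:clean, B:soiled)
Suck (#3): (B; A:clean, B:clean)
min 3: Suck A + move + Suck B

Suck, Right, Suck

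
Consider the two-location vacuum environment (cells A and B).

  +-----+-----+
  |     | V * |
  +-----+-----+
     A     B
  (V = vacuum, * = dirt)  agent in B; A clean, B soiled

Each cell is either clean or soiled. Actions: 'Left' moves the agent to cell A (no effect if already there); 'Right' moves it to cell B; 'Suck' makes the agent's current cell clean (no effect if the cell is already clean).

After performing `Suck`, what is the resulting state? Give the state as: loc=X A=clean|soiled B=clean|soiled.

loc=B A=clean B=clean

start: loc=B A=clean B=soiled
[1] after Suck: loc=B A=clean B=clean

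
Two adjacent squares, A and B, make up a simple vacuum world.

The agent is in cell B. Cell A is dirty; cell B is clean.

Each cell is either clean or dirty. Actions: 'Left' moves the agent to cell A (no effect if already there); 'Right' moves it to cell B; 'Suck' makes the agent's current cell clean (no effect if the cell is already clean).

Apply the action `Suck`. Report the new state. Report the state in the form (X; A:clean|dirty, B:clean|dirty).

start: (B; A:dirty, B:clean)
1) do Suck; now (B; A:dirty, B:clean)

(B; A:dirty, B:clean)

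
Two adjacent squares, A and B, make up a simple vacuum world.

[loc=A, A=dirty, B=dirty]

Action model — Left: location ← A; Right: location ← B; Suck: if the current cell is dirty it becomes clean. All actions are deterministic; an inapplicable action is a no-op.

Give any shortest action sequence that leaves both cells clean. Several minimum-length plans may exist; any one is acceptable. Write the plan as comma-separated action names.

Suck, Right, Suck

1. Suck → loc=A A=clean B=dirty
2. Right → loc=B A=clean B=dirty
3. Suck → loc=B A=clean B=clean
min 3: Suck A + move + Suck B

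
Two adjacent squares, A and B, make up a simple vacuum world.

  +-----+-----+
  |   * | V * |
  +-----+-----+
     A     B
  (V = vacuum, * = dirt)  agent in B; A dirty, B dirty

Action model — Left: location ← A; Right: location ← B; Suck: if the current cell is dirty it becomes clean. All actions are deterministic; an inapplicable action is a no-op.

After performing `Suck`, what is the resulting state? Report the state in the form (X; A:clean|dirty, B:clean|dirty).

(B; A:dirty, B:clean)

start: (B; A:dirty, B:dirty)
1. Suck → (B; A:dirty, B:clean)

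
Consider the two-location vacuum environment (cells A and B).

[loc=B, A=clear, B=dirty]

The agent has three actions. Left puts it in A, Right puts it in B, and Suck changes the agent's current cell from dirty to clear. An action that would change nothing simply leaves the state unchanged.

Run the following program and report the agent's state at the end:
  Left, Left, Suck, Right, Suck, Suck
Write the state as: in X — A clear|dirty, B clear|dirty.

step 1/6 (Left): in A — A clear, B dirty
step 2/6 (Left): in A — A clear, B dirty
step 3/6 (Suck): in A — A clear, B dirty
step 4/6 (Right): in B — A clear, B dirty
step 5/6 (Suck): in B — A clear, B clear
step 6/6 (Suck): in B — A clear, B clear

in B — A clear, B clear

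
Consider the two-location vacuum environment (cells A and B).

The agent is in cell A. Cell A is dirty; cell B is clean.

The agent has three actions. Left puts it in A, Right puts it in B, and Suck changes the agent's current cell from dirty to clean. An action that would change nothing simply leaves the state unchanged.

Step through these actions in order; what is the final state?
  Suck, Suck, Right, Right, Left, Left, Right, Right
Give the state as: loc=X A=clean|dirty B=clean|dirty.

loc=B A=clean B=clean

t=1 Suck ⇒ loc=A A=clean B=clean
t=2 Suck ⇒ loc=A A=clean B=clean
t=3 Right ⇒ loc=B A=clean B=clean
t=4 Right ⇒ loc=B A=clean B=clean
t=5 Left ⇒ loc=A A=clean B=clean
t=6 Left ⇒ loc=A A=clean B=clean
t=7 Right ⇒ loc=B A=clean B=clean
t=8 Right ⇒ loc=B A=clean B=clean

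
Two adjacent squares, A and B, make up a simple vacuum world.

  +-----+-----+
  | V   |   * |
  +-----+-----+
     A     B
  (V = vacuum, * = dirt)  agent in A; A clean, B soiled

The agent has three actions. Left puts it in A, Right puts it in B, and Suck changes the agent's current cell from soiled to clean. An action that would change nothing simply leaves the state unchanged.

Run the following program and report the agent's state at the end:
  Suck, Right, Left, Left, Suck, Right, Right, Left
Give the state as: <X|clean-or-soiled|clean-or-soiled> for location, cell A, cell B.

<A|clean|soiled>

step 1/8 (Suck): <A|clean|soiled>
step 2/8 (Right): <B|clean|soiled>
step 3/8 (Left): <A|clean|soiled>
step 4/8 (Left): <A|clean|soiled>
step 5/8 (Suck): <A|clean|soiled>
step 6/8 (Right): <B|clean|soiled>
step 7/8 (Right): <B|clean|soiled>
step 8/8 (Left): <A|clean|soiled>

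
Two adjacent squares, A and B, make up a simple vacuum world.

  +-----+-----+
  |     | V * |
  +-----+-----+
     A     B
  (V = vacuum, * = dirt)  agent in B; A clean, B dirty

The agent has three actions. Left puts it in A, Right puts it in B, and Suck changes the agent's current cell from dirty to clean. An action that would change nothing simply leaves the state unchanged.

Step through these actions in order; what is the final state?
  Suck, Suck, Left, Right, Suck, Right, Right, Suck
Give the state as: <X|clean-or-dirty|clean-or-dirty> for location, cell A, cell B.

<B|clean|clean>

step 1/8 (Suck): <B|clean|clean>
step 2/8 (Suck): <B|clean|clean>
step 3/8 (Left): <A|clean|clean>
step 4/8 (Right): <B|clean|clean>
step 5/8 (Suck): <B|clean|clean>
step 6/8 (Right): <B|clean|clean>
step 7/8 (Right): <B|clean|clean>
step 8/8 (Suck): <B|clean|clean>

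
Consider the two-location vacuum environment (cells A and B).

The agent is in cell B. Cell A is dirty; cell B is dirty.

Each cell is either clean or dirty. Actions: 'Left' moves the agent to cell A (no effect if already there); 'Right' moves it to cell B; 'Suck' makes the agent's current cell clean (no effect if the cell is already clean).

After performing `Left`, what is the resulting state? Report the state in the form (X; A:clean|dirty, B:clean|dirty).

(A; A:dirty, B:dirty)

start: (B; A:dirty, B:dirty)
1. Left → (A; A:dirty, B:dirty)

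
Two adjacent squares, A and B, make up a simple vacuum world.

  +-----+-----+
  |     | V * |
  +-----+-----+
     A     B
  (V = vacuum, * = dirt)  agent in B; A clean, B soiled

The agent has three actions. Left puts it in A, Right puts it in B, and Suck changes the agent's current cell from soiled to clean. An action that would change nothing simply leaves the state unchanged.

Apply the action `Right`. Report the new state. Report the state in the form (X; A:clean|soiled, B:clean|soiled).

(B; A:clean, B:soiled)

start: (B; A:clean, B:soiled)
Right (#1): (B; A:clean, B:soiled)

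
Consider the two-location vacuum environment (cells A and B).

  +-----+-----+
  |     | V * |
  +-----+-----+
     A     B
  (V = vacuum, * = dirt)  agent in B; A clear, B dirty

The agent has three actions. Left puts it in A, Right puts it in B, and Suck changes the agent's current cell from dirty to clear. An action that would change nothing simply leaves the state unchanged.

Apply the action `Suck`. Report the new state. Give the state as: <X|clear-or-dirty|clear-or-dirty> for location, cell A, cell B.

start: <B|clear|dirty>
step 1/1 (Suck): <B|clear|clear>

<B|clear|clear>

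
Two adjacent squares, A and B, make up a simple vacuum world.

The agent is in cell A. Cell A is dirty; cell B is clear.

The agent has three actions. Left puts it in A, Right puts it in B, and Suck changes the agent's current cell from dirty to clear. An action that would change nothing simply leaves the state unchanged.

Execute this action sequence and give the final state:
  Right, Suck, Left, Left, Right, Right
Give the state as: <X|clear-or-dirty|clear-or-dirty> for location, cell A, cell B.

<B|dirty|clear>

1. Right → <B|dirty|clear>
2. Suck → <B|dirty|clear>
3. Left → <A|dirty|clear>
4. Left → <A|dirty|clear>
5. Right → <B|dirty|clear>
6. Right → <B|dirty|clear>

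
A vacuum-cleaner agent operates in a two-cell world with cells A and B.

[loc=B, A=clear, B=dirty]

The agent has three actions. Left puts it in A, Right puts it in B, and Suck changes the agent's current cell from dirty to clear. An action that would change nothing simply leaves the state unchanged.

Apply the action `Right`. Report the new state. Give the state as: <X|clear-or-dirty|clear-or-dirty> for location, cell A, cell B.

<B|clear|dirty>

start: <B|clear|dirty>
1. Right → <B|clear|dirty>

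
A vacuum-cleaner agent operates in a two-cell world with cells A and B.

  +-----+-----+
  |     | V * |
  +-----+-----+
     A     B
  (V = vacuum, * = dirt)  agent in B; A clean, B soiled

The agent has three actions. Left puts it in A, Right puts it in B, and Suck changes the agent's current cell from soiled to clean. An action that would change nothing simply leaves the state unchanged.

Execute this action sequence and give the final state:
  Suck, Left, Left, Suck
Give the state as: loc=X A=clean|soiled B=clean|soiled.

loc=A A=clean B=clean

[1] after Suck: loc=B A=clean B=clean
[2] after Left: loc=A A=clean B=clean
[3] after Left: loc=A A=clean B=clean
[4] after Suck: loc=A A=clean B=clean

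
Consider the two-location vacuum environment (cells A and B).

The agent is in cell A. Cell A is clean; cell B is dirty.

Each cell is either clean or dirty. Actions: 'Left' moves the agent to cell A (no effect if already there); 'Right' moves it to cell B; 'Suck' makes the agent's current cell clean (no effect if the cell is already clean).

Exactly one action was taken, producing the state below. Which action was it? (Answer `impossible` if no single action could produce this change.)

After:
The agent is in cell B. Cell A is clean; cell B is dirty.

try  Left: <A|clean|dirty>
try Right: <B|clean|dirty>  ← match
try  Suck: <A|clean|dirty>

Right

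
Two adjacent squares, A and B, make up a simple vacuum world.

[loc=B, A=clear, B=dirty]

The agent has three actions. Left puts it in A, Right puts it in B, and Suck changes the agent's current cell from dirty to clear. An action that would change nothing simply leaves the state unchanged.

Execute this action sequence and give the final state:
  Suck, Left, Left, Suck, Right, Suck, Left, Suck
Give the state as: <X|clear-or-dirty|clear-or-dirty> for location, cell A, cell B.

[1] after Suck: <B|clear|clear>
[2] after Left: <A|clear|clear>
[3] after Left: <A|clear|clear>
[4] after Suck: <A|clear|clear>
[5] after Right: <B|clear|clear>
[6] after Suck: <B|clear|clear>
[7] after Left: <A|clear|clear>
[8] after Suck: <A|clear|clear>

<A|clear|clear>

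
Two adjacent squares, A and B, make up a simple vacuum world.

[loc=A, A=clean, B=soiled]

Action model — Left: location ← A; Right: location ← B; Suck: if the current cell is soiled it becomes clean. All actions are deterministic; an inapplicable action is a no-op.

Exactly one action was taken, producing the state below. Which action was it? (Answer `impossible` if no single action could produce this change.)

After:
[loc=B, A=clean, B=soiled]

Right

try  Left: (A; A:clean, B:soiled)
try Right: (B; A:clean, B:soiled)  ← match
try  Suck: (A; A:clean, B:soiled)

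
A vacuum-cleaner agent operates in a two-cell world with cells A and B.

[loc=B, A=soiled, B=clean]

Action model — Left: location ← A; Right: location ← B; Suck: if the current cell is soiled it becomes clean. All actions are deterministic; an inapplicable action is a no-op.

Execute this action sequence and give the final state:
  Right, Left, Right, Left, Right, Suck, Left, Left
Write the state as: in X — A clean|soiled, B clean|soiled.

[1] after Right: in B — A soiled, B clean
[2] after Left: in A — A soiled, B clean
[3] after Right: in B — A soiled, B clean
[4] after Left: in A — A soiled, B clean
[5] after Right: in B — A soiled, B clean
[6] after Suck: in B — A soiled, B clean
[7] after Left: in A — A soiled, B clean
[8] after Left: in A — A soiled, B clean

in A — A soiled, B clean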